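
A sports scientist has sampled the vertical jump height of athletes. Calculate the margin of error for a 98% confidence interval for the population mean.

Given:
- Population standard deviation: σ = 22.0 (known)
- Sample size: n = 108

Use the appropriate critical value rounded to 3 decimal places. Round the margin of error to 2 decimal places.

The population standard deviation σ is known, so use the z-interval margin of error formula.

For 98% confidence, z* = 2.326 (from standard normal table)

Margin of error formula for z-interval: E = z* × σ/√n

E = 2.326 × 22.0/√108
  = 2.326 × 2.116951
  = 4.9240

Rounded to 2 decimal places:

4.92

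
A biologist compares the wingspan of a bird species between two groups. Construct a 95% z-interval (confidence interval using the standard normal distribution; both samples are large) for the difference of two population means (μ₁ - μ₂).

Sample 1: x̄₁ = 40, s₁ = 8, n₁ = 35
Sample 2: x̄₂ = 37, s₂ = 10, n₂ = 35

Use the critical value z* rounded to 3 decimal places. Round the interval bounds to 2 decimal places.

Both samples are large (n₁ = 35 ≥ 30, n₂ = 35 ≥ 30), so a z-interval for the difference of means applies.

Point estimate: x̄₁ - x̄₂ = 40 - 37 = 3

Standard error: SE = √(s₁²/n₁ + s₂²/n₂)
= √(8²/35 + 10²/35)
= √(1.828571 + 2.857143)
= 2.164651

For 95% confidence, z* = 1.96 (from standard normal table)
Margin of error: E = z* × SE = 1.96 × 2.164651 = 4.2427

Z-interval: (x̄₁ - x̄₂) ± E = 3 ± 4.2427 = (-1.2427, 7.2427)

Rounded to 2 decimal places:

(-1.24, 7.24)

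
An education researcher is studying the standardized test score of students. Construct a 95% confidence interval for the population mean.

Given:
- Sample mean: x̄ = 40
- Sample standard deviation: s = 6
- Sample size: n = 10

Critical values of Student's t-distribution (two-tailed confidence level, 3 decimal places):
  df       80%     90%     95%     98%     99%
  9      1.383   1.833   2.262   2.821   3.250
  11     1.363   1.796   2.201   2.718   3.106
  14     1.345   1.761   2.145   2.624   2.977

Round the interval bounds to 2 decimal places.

The population standard deviation σ is unknown (only the sample standard deviation s is given), so use a t-interval with df = n - 1 = 10 - 1 = 9.

For 95% confidence with df = 9, t* = 2.262 (from t-table)

Standard error: SE = s/√n = 6/√10 = 1.897367

Margin of error: E = t* × SE = 2.262 × 1.897367 = 4.2918

T-interval: x̄ ± E = 40 ± 4.2918 = (35.7082, 44.2918)

Rounded to 2 decimal places:

(35.71, 44.29)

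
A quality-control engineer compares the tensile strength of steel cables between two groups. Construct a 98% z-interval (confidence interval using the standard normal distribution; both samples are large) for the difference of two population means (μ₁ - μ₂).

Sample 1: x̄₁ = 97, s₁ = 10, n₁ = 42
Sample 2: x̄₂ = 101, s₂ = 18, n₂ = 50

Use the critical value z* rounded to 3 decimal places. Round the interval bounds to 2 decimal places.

Both samples are large (n₁ = 42 ≥ 30, n₂ = 50 ≥ 30), so a z-interval for the difference of means applies.

Point estimate: x̄₁ - x̄₂ = 97 - 101 = -4

Standard error: SE = √(s₁²/n₁ + s₂²/n₂)
= √(10²/42 + 18²/50)
= √(2.380952 + 6.480000)
= 2.976735

For 98% confidence, z* = 2.326 (from standard normal table)
Margin of error: E = z* × SE = 2.326 × 2.976735 = 6.9239

Z-interval: (x̄₁ - x̄₂) ± E = -4 ± 6.9239 = (-10.9239, 2.9239)

Rounded to 2 decimal places:

(-10.92, 2.92)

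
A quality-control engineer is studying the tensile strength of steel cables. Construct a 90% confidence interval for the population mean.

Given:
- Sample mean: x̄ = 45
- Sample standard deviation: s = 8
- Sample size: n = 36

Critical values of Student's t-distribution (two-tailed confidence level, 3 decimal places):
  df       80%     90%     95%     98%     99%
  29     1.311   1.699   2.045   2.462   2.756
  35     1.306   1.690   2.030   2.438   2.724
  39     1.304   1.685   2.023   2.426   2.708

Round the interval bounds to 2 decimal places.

The population standard deviation σ is unknown (only the sample standard deviation s is given), so use a t-interval with df = n - 1 = 36 - 1 = 35.

For 90% confidence with df = 35, t* = 1.690 (from t-table)

Standard error: SE = s/√n = 8/√36 = 1.333333

Margin of error: E = t* × SE = 1.690 × 1.333333 = 2.2533

T-interval: x̄ ± E = 45 ± 2.2533 = (42.7467, 47.2533)

Rounded to 2 decimal places:

(42.75, 47.25)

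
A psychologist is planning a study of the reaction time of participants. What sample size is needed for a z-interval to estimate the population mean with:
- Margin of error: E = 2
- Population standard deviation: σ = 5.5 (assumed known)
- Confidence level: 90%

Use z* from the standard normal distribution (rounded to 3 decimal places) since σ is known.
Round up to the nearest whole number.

Using z* since population σ is known (z-interval formula).

For 90% confidence, z* = 1.645 (from standard normal table)

Sample size formula for z-interval: n = (z*σ/E)²

n = (1.645 × 5.5 / 2)²
  = (4.523750)²
  = 20.4643

Round up to the nearest whole number: n = 21

21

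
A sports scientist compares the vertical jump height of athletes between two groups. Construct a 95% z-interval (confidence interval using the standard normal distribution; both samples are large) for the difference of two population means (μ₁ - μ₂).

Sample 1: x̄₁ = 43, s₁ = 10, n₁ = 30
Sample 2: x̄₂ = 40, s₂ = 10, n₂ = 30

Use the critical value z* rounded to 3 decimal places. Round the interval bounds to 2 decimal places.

Both samples are large (n₁ = 30 ≥ 30, n₂ = 30 ≥ 30), so a z-interval for the difference of means applies.

Point estimate: x̄₁ - x̄₂ = 43 - 40 = 3

Standard error: SE = √(s₁²/n₁ + s₂²/n₂)
= √(10²/30 + 10²/30)
= √(3.333333 + 3.333333)
= 2.581989

For 95% confidence, z* = 1.96 (from standard normal table)
Margin of error: E = z* × SE = 1.96 × 2.581989 = 5.0607

Z-interval: (x̄₁ - x̄₂) ± E = 3 ± 5.0607 = (-2.0607, 8.0607)

Rounded to 2 decimal places:

(-2.06, 8.06)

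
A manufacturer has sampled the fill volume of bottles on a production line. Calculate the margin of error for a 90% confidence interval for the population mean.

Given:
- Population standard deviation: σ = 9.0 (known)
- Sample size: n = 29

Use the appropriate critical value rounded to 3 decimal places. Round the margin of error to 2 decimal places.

The population standard deviation σ is known, so use the z-interval margin of error formula.

For 90% confidence, z* = 1.645 (from standard normal table)

Margin of error formula for z-interval: E = z* × σ/√n

E = 1.645 × 9.0/√29
  = 1.645 × 1.671258
  = 2.7492

Rounded to 2 decimal places:

2.75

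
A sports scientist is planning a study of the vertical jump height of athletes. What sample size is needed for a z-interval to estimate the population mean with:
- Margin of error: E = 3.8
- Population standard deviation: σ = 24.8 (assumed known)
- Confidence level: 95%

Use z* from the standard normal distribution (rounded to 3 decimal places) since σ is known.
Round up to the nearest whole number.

Using z* since population σ is known (z-interval formula).

For 95% confidence, z* = 1.96 (from standard normal table)

Sample size formula for z-interval: n = (z*σ/E)²

n = (1.96 × 24.8 / 3.8)²
  = (12.791579)²
  = 163.6245

Round up to the nearest whole number: n = 164

164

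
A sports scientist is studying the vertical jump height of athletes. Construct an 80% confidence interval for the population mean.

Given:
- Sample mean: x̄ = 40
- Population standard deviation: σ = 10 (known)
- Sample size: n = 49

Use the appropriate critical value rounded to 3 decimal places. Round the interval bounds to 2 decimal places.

The population standard deviation σ is known, so use a z-interval (standard normal critical value).

For 80% confidence, z* = 1.282 (from standard normal table)

Standard error: SE = σ/√n = 10/√49 = 1.428571

Margin of error: E = z* × SE = 1.282 × 1.428571 = 1.8314

Z-interval: x̄ ± E = 40 ± 1.8314 = (38.1686, 41.8314)

Rounded to 2 decimal places:

(38.17, 41.83)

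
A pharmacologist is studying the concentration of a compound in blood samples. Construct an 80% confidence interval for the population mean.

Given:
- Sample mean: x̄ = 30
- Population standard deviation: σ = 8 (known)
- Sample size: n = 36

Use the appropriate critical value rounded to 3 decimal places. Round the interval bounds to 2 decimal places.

The population standard deviation σ is known, so use a z-interval (standard normal critical value).

For 80% confidence, z* = 1.282 (from standard normal table)

Standard error: SE = σ/√n = 8/√36 = 1.333333

Margin of error: E = z* × SE = 1.282 × 1.333333 = 1.7093

Z-interval: x̄ ± E = 30 ± 1.7093 = (28.2907, 31.7093)

Rounded to 2 decimal places:

(28.29, 31.71)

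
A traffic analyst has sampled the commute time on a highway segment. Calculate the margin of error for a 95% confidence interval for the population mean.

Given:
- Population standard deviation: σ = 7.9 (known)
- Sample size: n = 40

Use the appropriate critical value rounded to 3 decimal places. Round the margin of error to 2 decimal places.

The population standard deviation σ is known, so use the z-interval margin of error formula.

For 95% confidence, z* = 1.96 (from standard normal table)

Margin of error formula for z-interval: E = z* × σ/√n

E = 1.96 × 7.9/√40
  = 1.96 × 1.249100
  = 2.4482

Rounded to 2 decimal places:

2.45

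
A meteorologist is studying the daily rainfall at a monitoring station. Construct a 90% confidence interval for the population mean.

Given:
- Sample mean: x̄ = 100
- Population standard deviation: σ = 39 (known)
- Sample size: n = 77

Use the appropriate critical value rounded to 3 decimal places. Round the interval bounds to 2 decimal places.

The population standard deviation σ is known, so use a z-interval (standard normal critical value).

For 90% confidence, z* = 1.645 (from standard normal table)

Standard error: SE = σ/√n = 39/√77 = 4.444462

Margin of error: E = z* × SE = 1.645 × 4.444462 = 7.3111

Z-interval: x̄ ± E = 100 ± 7.3111 = (92.6889, 107.3111)

Rounded to 2 decimal places:

(92.69, 107.31)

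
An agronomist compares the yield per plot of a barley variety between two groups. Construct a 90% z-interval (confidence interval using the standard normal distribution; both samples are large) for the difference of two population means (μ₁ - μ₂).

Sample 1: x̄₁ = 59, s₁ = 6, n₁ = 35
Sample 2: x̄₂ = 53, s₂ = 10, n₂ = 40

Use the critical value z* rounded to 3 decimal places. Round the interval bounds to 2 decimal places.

Both samples are large (n₁ = 35 ≥ 30, n₂ = 40 ≥ 30), so a z-interval for the difference of means applies.

Point estimate: x̄₁ - x̄₂ = 59 - 53 = 6

Standard error: SE = √(s₁²/n₁ + s₂²/n₂)
= √(6²/35 + 10²/40)
= √(1.028571 + 2.500000)
= 1.878449

For 90% confidence, z* = 1.645 (from standard normal table)
Margin of error: E = z* × SE = 1.645 × 1.878449 = 3.0900

Z-interval: (x̄₁ - x̄₂) ± E = 6 ± 3.0900 = (2.9100, 9.0900)

Rounded to 2 decimal places:

(2.91, 9.09)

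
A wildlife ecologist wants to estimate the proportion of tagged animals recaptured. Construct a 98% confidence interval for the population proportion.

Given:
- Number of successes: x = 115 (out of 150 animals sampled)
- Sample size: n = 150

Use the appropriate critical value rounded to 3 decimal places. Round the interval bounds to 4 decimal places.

Sample proportion: p̂ = 115/150 = 0.766667

Check conditions for normal approximation:
  np̂ = 115 ≥ 10 ✓
  n(1-p̂) = 35 ≥ 10 ✓

The sample is large enough, so use a z-interval (normal approximation) for the proportion.

For 98% confidence, z* = 2.326 (from standard normal table)

Standard error: SE = √(p̂(1-p̂)/n) = √(0.766667×0.233333/150) = 0.03453393

Margin of error: E = z* × SE = 2.326 × 0.03453393 = 0.080326

Z-interval: p̂ ± E = 0.766667 ± 0.080326 = (0.686341, 0.846993)

Rounded to 4 decimal places:

(0.6863, 0.8470)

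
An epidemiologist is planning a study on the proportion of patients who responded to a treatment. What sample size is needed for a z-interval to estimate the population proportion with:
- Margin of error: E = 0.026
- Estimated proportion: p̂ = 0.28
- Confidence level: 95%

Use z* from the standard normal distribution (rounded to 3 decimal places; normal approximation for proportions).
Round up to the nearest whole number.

Using z* for proportion z-interval (normal approximation).

For 95% confidence, z* = 1.96 (from standard normal table)

Sample size formula for proportion z-interval: n = z*²p̂(1-p̂)/E²

n = 1.96² × 0.28 × 0.72 / 0.026²
  = 3.8416 × 0.2016 / 0.000676
  = 1145.6606

Round up to the nearest whole number: n = 1146

1146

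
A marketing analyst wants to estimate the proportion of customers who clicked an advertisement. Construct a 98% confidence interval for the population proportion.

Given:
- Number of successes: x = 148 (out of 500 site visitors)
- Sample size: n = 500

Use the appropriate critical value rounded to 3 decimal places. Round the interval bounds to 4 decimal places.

Sample proportion: p̂ = 148/500 = 0.296000

Check conditions for normal approximation:
  np̂ = 148 ≥ 10 ✓
  n(1-p̂) = 352 ≥ 10 ✓

The sample is large enough, so use a z-interval (normal approximation) for the proportion.

For 98% confidence, z* = 2.326 (from standard normal table)

Standard error: SE = √(p̂(1-p̂)/n) = √(0.296000×0.704000/500) = 0.02041490

Margin of error: E = z* × SE = 2.326 × 0.02041490 = 0.047485

Z-interval: p̂ ± E = 0.296000 ± 0.047485 = (0.248515, 0.343485)

Rounded to 4 decimal places:

(0.2485, 0.3435)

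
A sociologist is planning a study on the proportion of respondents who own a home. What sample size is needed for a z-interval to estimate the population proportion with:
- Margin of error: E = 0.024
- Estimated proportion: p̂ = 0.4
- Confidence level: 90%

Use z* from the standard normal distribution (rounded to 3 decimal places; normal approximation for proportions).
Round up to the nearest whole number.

Using z* for proportion z-interval (normal approximation).

For 90% confidence, z* = 1.645 (from standard normal table)

Sample size formula for proportion z-interval: n = z*²p̂(1-p̂)/E²

n = 1.645² × 0.4 × 0.6 / 0.024²
  = 2.706025 × 0.24 / 0.000576
  = 1127.5104

Round up to the nearest whole number: n = 1128

1128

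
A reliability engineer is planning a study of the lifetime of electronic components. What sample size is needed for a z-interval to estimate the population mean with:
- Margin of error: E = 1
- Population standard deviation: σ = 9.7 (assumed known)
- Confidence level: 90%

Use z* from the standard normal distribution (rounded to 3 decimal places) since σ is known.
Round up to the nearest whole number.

Using z* since population σ is known (z-interval formula).

For 90% confidence, z* = 1.645 (from standard normal table)

Sample size formula for z-interval: n = (z*σ/E)²

n = (1.645 × 9.7 / 1)²
  = (15.956500)²
  = 254.6099

Round up to the nearest whole number: n = 255

255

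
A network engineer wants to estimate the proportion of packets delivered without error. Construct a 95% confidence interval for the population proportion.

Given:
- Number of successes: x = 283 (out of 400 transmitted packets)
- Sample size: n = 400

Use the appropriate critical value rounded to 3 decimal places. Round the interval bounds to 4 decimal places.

Sample proportion: p̂ = 283/400 = 0.707500

Check conditions for normal approximation:
  np̂ = 283 ≥ 10 ✓
  n(1-p̂) = 117 ≥ 10 ✓

The sample is large enough, so use a z-interval (normal approximation) for the proportion.

For 95% confidence, z* = 1.96 (from standard normal table)

Standard error: SE = √(p̂(1-p̂)/n) = √(0.707500×0.292500/400) = 0.02274554

Margin of error: E = z* × SE = 1.96 × 0.02274554 = 0.044581

Z-interval: p̂ ± E = 0.707500 ± 0.044581 = (0.662919, 0.752081)

Rounded to 4 decimal places:

(0.6629, 0.7521)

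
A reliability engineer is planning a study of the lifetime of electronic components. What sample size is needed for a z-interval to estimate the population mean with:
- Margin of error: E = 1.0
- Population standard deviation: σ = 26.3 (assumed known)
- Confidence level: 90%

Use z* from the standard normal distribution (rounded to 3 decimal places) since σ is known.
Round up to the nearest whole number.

Using z* since population σ is known (z-interval formula).

For 90% confidence, z* = 1.645 (from standard normal table)

Sample size formula for z-interval: n = (z*σ/E)²

n = (1.645 × 26.3 / 1.0)²
  = (43.263500)²
  = 1871.7304

Round up to the nearest whole number: n = 1872

1872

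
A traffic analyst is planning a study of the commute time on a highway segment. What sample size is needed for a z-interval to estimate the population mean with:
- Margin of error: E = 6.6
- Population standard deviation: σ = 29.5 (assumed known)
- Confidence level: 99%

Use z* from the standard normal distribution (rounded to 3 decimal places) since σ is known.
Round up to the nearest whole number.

Using z* since population σ is known (z-interval formula).

For 99% confidence, z* = 2.576 (from standard normal table)

Sample size formula for z-interval: n = (z*σ/E)²

n = (2.576 × 29.5 / 6.6)²
  = (11.513939)²
  = 132.5708

Round up to the nearest whole number: n = 133

133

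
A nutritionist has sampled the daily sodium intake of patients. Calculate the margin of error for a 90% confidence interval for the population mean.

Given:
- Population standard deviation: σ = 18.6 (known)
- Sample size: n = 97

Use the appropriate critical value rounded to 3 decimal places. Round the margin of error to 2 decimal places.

The population standard deviation σ is known, so use the z-interval margin of error formula.

For 90% confidence, z* = 1.645 (from standard normal table)

Margin of error formula for z-interval: E = z* × σ/√n

E = 1.645 × 18.6/√97
  = 1.645 × 1.888544
  = 3.1067

Rounded to 2 decimal places:

3.11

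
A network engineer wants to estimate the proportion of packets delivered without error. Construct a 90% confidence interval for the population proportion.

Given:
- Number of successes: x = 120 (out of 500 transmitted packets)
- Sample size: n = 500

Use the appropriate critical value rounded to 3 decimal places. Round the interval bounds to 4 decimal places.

Sample proportion: p̂ = 120/500 = 0.240000

Check conditions for normal approximation:
  np̂ = 120 ≥ 10 ✓
  n(1-p̂) = 380 ≥ 10 ✓

The sample is large enough, so use a z-interval (normal approximation) for the proportion.

For 90% confidence, z* = 1.645 (from standard normal table)

Standard error: SE = √(p̂(1-p̂)/n) = √(0.240000×0.760000/500) = 0.01909974

Margin of error: E = z* × SE = 1.645 × 0.01909974 = 0.031419

Z-interval: p̂ ± E = 0.240000 ± 0.031419 = (0.208581, 0.271419)

Rounded to 4 decimal places:

(0.2086, 0.2714)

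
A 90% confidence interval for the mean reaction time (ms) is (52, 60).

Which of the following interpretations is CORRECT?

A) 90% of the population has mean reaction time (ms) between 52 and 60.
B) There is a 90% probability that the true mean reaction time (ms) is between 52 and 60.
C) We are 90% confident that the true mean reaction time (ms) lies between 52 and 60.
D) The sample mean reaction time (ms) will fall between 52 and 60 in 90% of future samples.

A confidence interval represents our confidence in the procedure, not a probability statement about the parameter.

Key concept: If we repeated this sampling process many times and computed a 90% CI each time, about 90% of those intervals would contain the true population parameter.

For this specific interval (52, 60):
- Midpoint (point estimate): 56
- Margin of error: 4

The correct interpretation is the one stating confidence that the true parameter lies in the interval — option C.

C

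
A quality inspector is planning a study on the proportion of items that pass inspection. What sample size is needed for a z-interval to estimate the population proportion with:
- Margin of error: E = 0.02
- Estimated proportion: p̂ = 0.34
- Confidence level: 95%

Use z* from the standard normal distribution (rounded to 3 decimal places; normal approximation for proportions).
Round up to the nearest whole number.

Using z* for proportion z-interval (normal approximation).

For 95% confidence, z* = 1.96 (from standard normal table)

Sample size formula for proportion z-interval: n = z*²p̂(1-p̂)/E²

n = 1.96² × 0.34 × 0.66 / 0.02²
  = 3.8416 × 0.2244 / 0.0004
  = 2155.1376

Round up to the nearest whole number: n = 2156

2156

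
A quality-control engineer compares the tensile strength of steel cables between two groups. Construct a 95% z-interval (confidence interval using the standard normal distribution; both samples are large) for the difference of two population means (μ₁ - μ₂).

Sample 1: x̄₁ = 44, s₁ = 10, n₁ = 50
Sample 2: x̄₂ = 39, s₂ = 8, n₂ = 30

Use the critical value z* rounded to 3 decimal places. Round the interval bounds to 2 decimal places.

Both samples are large (n₁ = 50 ≥ 30, n₂ = 30 ≥ 30), so a z-interval for the difference of means applies.

Point estimate: x̄₁ - x̄₂ = 44 - 39 = 5

Standard error: SE = √(s₁²/n₁ + s₂²/n₂)
= √(10²/50 + 8²/30)
= √(2.000000 + 2.133333)
= 2.033060

For 95% confidence, z* = 1.96 (from standard normal table)
Margin of error: E = z* × SE = 1.96 × 2.033060 = 3.9848

Z-interval: (x̄₁ - x̄₂) ± E = 5 ± 3.9848 = (1.0152, 8.9848)

Rounded to 2 decimal places:

(1.02, 8.98)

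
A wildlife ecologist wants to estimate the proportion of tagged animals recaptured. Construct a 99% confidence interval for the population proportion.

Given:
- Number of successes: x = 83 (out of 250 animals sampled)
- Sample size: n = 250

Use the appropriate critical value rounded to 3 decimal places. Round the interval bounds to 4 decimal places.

Sample proportion: p̂ = 83/250 = 0.332000

Check conditions for normal approximation:
  np̂ = 83 ≥ 10 ✓
  n(1-p̂) = 167 ≥ 10 ✓

The sample is large enough, so use a z-interval (normal approximation) for the proportion.

For 99% confidence, z* = 2.576 (from standard normal table)

Standard error: SE = √(p̂(1-p̂)/n) = √(0.332000×0.668000/250) = 0.02978429

Margin of error: E = z* × SE = 2.576 × 0.02978429 = 0.076724

Z-interval: p̂ ± E = 0.332000 ± 0.076724 = (0.255276, 0.408724)

Rounded to 4 decimal places:

(0.2553, 0.4087)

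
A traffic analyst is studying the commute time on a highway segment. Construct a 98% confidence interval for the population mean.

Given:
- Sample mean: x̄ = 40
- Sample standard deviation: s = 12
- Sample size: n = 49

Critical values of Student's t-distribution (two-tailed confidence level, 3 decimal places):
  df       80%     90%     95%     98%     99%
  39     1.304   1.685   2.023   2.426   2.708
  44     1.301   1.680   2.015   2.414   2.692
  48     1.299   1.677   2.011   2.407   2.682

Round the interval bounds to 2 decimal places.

The population standard deviation σ is unknown (only the sample standard deviation s is given), so use a t-interval with df = n - 1 = 49 - 1 = 48.

For 98% confidence with df = 48, t* = 2.407 (from t-table)

Standard error: SE = s/√n = 12/√49 = 1.714286

Margin of error: E = t* × SE = 2.407 × 1.714286 = 4.1263

T-interval: x̄ ± E = 40 ± 4.1263 = (35.8737, 44.1263)

Rounded to 2 decimal places:

(35.87, 44.13)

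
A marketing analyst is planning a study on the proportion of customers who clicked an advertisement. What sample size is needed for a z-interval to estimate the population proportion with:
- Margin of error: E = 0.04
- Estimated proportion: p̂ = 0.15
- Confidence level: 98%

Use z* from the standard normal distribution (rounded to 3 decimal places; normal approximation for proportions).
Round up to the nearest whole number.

Using z* for proportion z-interval (normal approximation).

For 98% confidence, z* = 2.326 (from standard normal table)

Sample size formula for proportion z-interval: n = z*²p̂(1-p̂)/E²

n = 2.326² × 0.15 × 0.85 / 0.04²
  = 5.410276 × 0.1275 / 0.0016
  = 431.1314

Round up to the nearest whole number: n = 432

432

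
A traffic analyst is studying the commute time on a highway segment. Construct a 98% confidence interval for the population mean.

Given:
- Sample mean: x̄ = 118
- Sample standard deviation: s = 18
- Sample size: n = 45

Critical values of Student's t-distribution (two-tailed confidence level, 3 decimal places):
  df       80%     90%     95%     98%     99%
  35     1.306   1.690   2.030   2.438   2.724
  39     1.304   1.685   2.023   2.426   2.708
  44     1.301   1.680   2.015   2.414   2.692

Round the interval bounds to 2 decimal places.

The population standard deviation σ is unknown (only the sample standard deviation s is given), so use a t-interval with df = n - 1 = 45 - 1 = 44.

For 98% confidence with df = 44, t* = 2.414 (from t-table)

Standard error: SE = s/√n = 18/√45 = 2.683282

Margin of error: E = t* × SE = 2.414 × 2.683282 = 6.4774

T-interval: x̄ ± E = 118 ± 6.4774 = (111.5226, 124.4774)

Rounded to 2 decimal places:

(111.52, 124.48)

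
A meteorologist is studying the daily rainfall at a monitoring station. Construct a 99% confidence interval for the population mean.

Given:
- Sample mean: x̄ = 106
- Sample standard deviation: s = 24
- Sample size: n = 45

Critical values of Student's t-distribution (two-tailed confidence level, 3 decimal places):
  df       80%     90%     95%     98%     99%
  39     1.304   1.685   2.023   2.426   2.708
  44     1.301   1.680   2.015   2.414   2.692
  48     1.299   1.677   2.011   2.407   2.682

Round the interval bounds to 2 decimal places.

The population standard deviation σ is unknown (only the sample standard deviation s is given), so use a t-interval with df = n - 1 = 45 - 1 = 44.

For 99% confidence with df = 44, t* = 2.692 (from t-table)

Standard error: SE = s/√n = 24/√45 = 3.577709

Margin of error: E = t* × SE = 2.692 × 3.577709 = 9.6312

T-interval: x̄ ± E = 106 ± 9.6312 = (96.3688, 115.6312)

Rounded to 2 decimal places:

(96.37, 115.63)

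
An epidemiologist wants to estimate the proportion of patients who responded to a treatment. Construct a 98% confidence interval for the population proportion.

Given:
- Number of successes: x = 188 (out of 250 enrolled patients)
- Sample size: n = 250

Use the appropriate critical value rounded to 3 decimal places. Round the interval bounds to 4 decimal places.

Sample proportion: p̂ = 188/250 = 0.752000

Check conditions for normal approximation:
  np̂ = 188 ≥ 10 ✓
  n(1-p̂) = 62 ≥ 10 ✓

The sample is large enough, so use a z-interval (normal approximation) for the proportion.

For 98% confidence, z* = 2.326 (from standard normal table)

Standard error: SE = √(p̂(1-p̂)/n) = √(0.752000×0.248000/250) = 0.02731271

Margin of error: E = z* × SE = 2.326 × 0.02731271 = 0.063529

Z-interval: p̂ ± E = 0.752000 ± 0.063529 = (0.688471, 0.815529)

Rounded to 4 decimal places:

(0.6885, 0.8155)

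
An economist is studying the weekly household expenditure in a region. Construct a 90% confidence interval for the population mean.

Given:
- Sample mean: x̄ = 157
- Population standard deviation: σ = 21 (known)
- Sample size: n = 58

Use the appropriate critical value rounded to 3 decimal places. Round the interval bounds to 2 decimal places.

The population standard deviation σ is known, so use a z-interval (standard normal critical value).

For 90% confidence, z* = 1.645 (from standard normal table)

Standard error: SE = σ/√n = 21/√58 = 2.757435

Margin of error: E = z* × SE = 1.645 × 2.757435 = 4.5360

Z-interval: x̄ ± E = 157 ± 4.5360 = (152.4640, 161.5360)

Rounded to 2 decimal places:

(152.46, 161.54)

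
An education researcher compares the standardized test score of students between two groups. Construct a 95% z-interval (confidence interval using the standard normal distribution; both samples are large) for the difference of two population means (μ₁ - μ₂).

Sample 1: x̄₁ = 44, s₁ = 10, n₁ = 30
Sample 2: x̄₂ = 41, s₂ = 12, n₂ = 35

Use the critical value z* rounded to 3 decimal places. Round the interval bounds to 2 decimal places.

Both samples are large (n₁ = 30 ≥ 30, n₂ = 35 ≥ 30), so a z-interval for the difference of means applies.

Point estimate: x̄₁ - x̄₂ = 44 - 41 = 3

Standard error: SE = √(s₁²/n₁ + s₂²/n₂)
= √(10²/30 + 12²/35)
= √(3.333333 + 4.114286)
= 2.729033

For 95% confidence, z* = 1.96 (from standard normal table)
Margin of error: E = z* × SE = 1.96 × 2.729033 = 5.3489

Z-interval: (x̄₁ - x̄₂) ± E = 3 ± 5.3489 = (-2.3489, 8.3489)

Rounded to 2 decimal places:

(-2.35, 8.35)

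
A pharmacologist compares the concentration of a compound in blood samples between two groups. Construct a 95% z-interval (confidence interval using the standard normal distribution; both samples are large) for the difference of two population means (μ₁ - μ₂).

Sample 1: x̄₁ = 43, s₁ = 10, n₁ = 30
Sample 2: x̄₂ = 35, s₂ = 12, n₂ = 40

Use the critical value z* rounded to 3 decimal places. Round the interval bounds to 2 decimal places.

Both samples are large (n₁ = 30 ≥ 30, n₂ = 40 ≥ 30), so a z-interval for the difference of means applies.

Point estimate: x̄₁ - x̄₂ = 43 - 35 = 8

Standard error: SE = √(s₁²/n₁ + s₂²/n₂)
= √(10²/30 + 12²/40)
= √(3.333333 + 3.600000)
= 2.633122

For 95% confidence, z* = 1.96 (from standard normal table)
Margin of error: E = z* × SE = 1.96 × 2.633122 = 5.1609

Z-interval: (x̄₁ - x̄₂) ± E = 8 ± 5.1609 = (2.8391, 13.1609)

Rounded to 2 decimal places:

(2.84, 13.16)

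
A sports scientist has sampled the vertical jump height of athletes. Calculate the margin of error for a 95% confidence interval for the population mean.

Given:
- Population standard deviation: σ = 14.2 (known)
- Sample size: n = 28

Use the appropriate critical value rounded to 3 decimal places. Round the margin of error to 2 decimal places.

The population standard deviation σ is known, so use the z-interval margin of error formula.

For 95% confidence, z* = 1.96 (from standard normal table)

Margin of error formula for z-interval: E = z* × σ/√n

E = 1.96 × 14.2/√28
  = 1.96 × 2.683548
  = 5.2598

Rounded to 2 decimal places:

5.26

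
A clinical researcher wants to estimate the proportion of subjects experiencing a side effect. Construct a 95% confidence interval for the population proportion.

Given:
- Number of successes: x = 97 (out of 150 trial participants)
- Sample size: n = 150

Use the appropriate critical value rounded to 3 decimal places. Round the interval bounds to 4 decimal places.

Sample proportion: p̂ = 97/150 = 0.646667

Check conditions for normal approximation:
  np̂ = 97 ≥ 10 ✓
  n(1-p̂) = 53 ≥ 10 ✓

The sample is large enough, so use a z-interval (normal approximation) for the proportion.

For 95% confidence, z* = 1.96 (from standard normal table)

Standard error: SE = √(p̂(1-p̂)/n) = √(0.646667×0.353333/150) = 0.03902895

Margin of error: E = z* × SE = 1.96 × 0.03902895 = 0.076497

Z-interval: p̂ ± E = 0.646667 ± 0.076497 = (0.570170, 0.723163)

Rounded to 4 decimal places:

(0.5702, 0.7232)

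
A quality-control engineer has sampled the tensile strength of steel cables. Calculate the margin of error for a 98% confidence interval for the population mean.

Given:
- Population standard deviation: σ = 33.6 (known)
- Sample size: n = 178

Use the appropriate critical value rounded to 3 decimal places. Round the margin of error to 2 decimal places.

The population standard deviation σ is known, so use the z-interval margin of error formula.

For 98% confidence, z* = 2.326 (from standard normal table)

Margin of error formula for z-interval: E = z* × σ/√n

E = 2.326 × 33.6/√178
  = 2.326 × 2.518426
  = 5.8579

Rounded to 2 decimal places:

5.86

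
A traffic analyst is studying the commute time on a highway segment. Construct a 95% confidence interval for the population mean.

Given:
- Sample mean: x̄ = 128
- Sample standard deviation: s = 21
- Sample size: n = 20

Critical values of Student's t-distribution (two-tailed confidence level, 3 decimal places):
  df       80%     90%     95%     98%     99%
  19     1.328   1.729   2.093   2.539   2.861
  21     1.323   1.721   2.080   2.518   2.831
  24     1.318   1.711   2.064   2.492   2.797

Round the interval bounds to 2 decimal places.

The population standard deviation σ is unknown (only the sample standard deviation s is given), so use a t-interval with df = n - 1 = 20 - 1 = 19.

For 95% confidence with df = 19, t* = 2.093 (from t-table)

Standard error: SE = s/√n = 21/√20 = 4.695743

Margin of error: E = t* × SE = 2.093 × 4.695743 = 9.8282

T-interval: x̄ ± E = 128 ± 9.8282 = (118.1718, 137.8282)

Rounded to 2 decimal places:

(118.17, 137.83)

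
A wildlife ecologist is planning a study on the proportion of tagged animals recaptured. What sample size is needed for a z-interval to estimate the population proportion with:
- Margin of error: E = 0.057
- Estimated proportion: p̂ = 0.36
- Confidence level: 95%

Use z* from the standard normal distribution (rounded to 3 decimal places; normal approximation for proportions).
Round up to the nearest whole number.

Using z* for proportion z-interval (normal approximation).

For 95% confidence, z* = 1.96 (from standard normal table)

Sample size formula for proportion z-interval: n = z*²p̂(1-p̂)/E²

n = 1.96² × 0.36 × 0.64 / 0.057²
  = 3.8416 × 0.2304 / 0.003249
  = 272.4237

Round up to the nearest whole number: n = 273

273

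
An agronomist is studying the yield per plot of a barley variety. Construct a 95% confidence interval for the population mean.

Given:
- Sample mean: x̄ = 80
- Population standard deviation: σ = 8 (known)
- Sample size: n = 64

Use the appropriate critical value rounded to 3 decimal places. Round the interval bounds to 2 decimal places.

The population standard deviation σ is known, so use a z-interval (standard normal critical value).

For 95% confidence, z* = 1.96 (from standard normal table)

Standard error: SE = σ/√n = 8/√64 = 1.000000

Margin of error: E = z* × SE = 1.96 × 1.000000 = 1.9600

Z-interval: x̄ ± E = 80 ± 1.9600 = (78.0400, 81.9600)

Rounded to 2 decimal places:

(78.04, 81.96)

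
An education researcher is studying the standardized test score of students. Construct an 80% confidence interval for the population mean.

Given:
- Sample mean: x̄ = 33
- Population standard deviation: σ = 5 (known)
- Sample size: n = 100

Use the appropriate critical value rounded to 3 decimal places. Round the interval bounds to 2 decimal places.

The population standard deviation σ is known, so use a z-interval (standard normal critical value).

For 80% confidence, z* = 1.282 (from standard normal table)

Standard error: SE = σ/√n = 5/√100 = 0.500000

Margin of error: E = z* × SE = 1.282 × 0.500000 = 0.6410

Z-interval: x̄ ± E = 33 ± 0.6410 = (32.3590, 33.6410)

Rounded to 2 decimal places:

(32.36, 33.64)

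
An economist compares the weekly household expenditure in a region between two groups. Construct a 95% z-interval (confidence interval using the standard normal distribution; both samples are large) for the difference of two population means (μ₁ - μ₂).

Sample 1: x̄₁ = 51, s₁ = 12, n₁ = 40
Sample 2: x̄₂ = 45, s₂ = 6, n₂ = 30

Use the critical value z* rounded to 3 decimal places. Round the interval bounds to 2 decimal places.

Both samples are large (n₁ = 40 ≥ 30, n₂ = 30 ≥ 30), so a z-interval for the difference of means applies.

Point estimate: x̄₁ - x̄₂ = 51 - 45 = 6

Standard error: SE = √(s₁²/n₁ + s₂²/n₂)
= √(12²/40 + 6²/30)
= √(3.600000 + 1.200000)
= 2.190890

For 95% confidence, z* = 1.96 (from standard normal table)
Margin of error: E = z* × SE = 1.96 × 2.190890 = 4.2941

Z-interval: (x̄₁ - x̄₂) ± E = 6 ± 4.2941 = (1.7059, 10.2941)

Rounded to 2 decimal places:

(1.71, 10.29)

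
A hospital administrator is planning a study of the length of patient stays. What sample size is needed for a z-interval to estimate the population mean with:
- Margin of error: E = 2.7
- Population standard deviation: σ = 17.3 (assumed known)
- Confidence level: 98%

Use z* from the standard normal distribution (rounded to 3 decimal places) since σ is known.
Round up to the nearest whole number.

Using z* since population σ is known (z-interval formula).

For 98% confidence, z* = 2.326 (from standard normal table)

Sample size formula for z-interval: n = (z*σ/E)²

n = (2.326 × 17.3 / 2.7)²
  = (14.903630)²
  = 222.1182

Round up to the nearest whole number: n = 223

223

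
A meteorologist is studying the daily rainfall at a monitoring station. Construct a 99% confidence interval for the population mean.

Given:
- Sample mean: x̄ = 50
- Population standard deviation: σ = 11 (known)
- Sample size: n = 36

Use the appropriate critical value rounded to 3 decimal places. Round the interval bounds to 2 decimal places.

The population standard deviation σ is known, so use a z-interval (standard normal critical value).

For 99% confidence, z* = 2.576 (from standard normal table)

Standard error: SE = σ/√n = 11/√36 = 1.833333

Margin of error: E = z* × SE = 2.576 × 1.833333 = 4.7227

Z-interval: x̄ ± E = 50 ± 4.7227 = (45.2773, 54.7227)

Rounded to 2 decimal places:

(45.28, 54.72)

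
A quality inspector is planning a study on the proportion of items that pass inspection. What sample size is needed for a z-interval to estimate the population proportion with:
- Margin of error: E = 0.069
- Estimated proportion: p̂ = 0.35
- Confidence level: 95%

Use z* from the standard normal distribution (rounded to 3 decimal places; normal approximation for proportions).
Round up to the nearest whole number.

Using z* for proportion z-interval (normal approximation).

For 95% confidence, z* = 1.96 (from standard normal table)

Sample size formula for proportion z-interval: n = z*²p̂(1-p̂)/E²

n = 1.96² × 0.35 × 0.65 / 0.069²
  = 3.8416 × 0.2275 / 0.004761
  = 183.5673

Round up to the nearest whole number: n = 184

184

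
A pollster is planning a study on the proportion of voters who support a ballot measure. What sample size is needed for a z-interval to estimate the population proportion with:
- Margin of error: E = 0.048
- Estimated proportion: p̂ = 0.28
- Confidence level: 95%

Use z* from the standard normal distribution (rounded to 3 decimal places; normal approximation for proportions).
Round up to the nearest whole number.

Using z* for proportion z-interval (normal approximation).

For 95% confidence, z* = 1.96 (from standard normal table)

Sample size formula for proportion z-interval: n = z*²p̂(1-p̂)/E²

n = 1.96² × 0.28 × 0.72 / 0.048²
  = 3.8416 × 0.2016 / 0.002304
  = 336.1400

Round up to the nearest whole number: n = 337

337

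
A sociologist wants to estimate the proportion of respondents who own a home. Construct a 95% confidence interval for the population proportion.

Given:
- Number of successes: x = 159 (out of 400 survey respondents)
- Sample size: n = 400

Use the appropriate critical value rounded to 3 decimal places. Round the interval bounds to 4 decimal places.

Sample proportion: p̂ = 159/400 = 0.397500

Check conditions for normal approximation:
  np̂ = 159 ≥ 10 ✓
  n(1-p̂) = 241 ≥ 10 ✓

The sample is large enough, so use a z-interval (normal approximation) for the proportion.

For 95% confidence, z* = 1.96 (from standard normal table)

Standard error: SE = √(p̂(1-p̂)/n) = √(0.397500×0.602500/400) = 0.02446905

Margin of error: E = z* × SE = 1.96 × 0.02446905 = 0.047959

Z-interval: p̂ ± E = 0.397500 ± 0.047959 = (0.349541, 0.445459)

Rounded to 4 decimal places:

(0.3495, 0.4455)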